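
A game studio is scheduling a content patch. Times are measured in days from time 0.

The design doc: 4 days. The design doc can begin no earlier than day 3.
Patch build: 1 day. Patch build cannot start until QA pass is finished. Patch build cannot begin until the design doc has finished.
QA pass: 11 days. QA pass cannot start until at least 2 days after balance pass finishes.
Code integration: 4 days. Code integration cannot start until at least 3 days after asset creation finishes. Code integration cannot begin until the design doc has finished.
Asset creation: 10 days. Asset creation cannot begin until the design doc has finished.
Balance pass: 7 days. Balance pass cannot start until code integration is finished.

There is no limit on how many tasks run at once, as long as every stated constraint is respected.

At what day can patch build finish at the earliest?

45

After its own release at day 3, the design doc can start at day 3 and finishes at day 7.
Asset creation waits on the design doc (finishes day 7), so it starts at day 7 and finishes at 7 + 10 = day 17.
Code integration cannot start until asset creation (finishes day 17, plus 3-day gap → day 20); the design doc (finishes day 7). The controlling bound is day 20, so code integration finishes at 20 + 4 = day 24.
After code integration (finishes day 24), balance pass can start at day 24 and finishes at day 31.
QA pass cannot begin until balance pass (finishes day 31, plus 2-day gap → day 33). It runs from day 33 to 33 + 11 = day 44.
Patch build has to wait for QA pass (finishes day 44); the design doc (finishes day 7). The latest of these is day 44, so patch build runs day 44 to 44 + 1 = day 45.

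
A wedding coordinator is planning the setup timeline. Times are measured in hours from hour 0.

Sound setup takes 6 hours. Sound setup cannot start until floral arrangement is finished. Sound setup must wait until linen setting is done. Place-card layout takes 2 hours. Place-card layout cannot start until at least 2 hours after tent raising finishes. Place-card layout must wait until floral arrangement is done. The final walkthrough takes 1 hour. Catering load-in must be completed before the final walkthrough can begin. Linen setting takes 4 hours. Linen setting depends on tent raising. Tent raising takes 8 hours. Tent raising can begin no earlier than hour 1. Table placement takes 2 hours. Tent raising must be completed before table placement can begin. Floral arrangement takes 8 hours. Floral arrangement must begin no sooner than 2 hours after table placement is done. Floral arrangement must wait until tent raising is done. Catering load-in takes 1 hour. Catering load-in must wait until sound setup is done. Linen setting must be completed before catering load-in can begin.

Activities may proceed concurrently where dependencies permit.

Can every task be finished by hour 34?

Tent raising cannot begin until its own release at hour 1. It runs from hour 1 to 1 + 8 = hour 9.
After tent raising (finishes hour 9), linen setting can start at hour 9 and finishes at hour 13.
Table placement waits on tent raising (finishes hour 9), so it starts at hour 9 and finishes at 9 + 2 = hour 11.
Floral arrangement needs all of table placement (finishes hour 11, plus 2-hour gap → hour 13); tent raising (finishes hour 9). That puts its earliest start at hour 13; it finishes at 13 + 8 = hour 21.
Place-card layout cannot start until tent raising (finishes hour 9, plus 2-hour gap → hour 11); floral arrangement (finishes hour 21). The controlling bound is hour 21, so place-card layout finishes at 21 + 2 = hour 23.
For sound setup: floral arrangement (finishes hour 21); linen setting (finishes hour 13). Taking the maximum gives a start of hour 21, and it finishes at 21 + 6 = hour 27.
Catering load-in cannot start until sound setup (finishes hour 27); linen setting (finishes hour 13). The controlling bound is hour 27, so catering load-in finishes at 27 + 1 = hour 28.
The final walkthrough cannot begin until catering load-in (finishes hour 28). It runs from hour 28 to 28 + 1 = hour 29.
Every task is finished by hour 29, which is no later than the deadline of 34, so the schedule is feasible.

Yes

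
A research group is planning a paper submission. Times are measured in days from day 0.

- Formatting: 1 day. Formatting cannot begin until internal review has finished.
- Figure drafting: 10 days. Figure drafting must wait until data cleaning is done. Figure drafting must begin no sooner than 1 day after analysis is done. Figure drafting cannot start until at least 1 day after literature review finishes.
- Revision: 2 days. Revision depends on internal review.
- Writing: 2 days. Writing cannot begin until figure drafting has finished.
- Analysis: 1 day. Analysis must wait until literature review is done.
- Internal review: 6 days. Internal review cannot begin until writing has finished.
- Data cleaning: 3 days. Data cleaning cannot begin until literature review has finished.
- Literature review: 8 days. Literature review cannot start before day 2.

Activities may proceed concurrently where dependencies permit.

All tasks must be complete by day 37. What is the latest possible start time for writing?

Revision has no dependents, so it just needs to finish by day 37. Starting by 37 − 2 = day 35 achieves that.
Nothing follows formatting; the deadline of day 37 is its only limit. It must start by 37 − 1 = day 36.
Internal review has several dependents: revision (must start by day 35); formatting (must start by day 36). The earliest of those limits is day 35, so internal review must start by 35 − 6 = day 29.
Writing has to be done before internal review (must start by day 29). That means finishing by day 29, i.e. starting by 29 − 2 = day 27.

27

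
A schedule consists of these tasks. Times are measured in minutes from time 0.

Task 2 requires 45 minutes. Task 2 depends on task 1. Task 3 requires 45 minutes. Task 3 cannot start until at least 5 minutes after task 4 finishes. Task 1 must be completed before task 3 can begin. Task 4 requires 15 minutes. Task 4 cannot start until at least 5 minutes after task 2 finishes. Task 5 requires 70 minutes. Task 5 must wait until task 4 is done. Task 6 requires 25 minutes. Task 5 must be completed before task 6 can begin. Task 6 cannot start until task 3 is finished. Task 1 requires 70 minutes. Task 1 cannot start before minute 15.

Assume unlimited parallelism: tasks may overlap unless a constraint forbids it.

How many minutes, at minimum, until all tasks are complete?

After its own release at minute 15, task 1 can start at minute 15 and finishes at minute 85.
After task 1 (finishes minute 85), task 2 can start at minute 85 and finishes at minute 130.
Task 4 cannot begin until task 2 (finishes minute 130, plus 5-minute gap → minute 135). It runs from minute 135 to 135 + 15 = minute 150.
Task 5 waits on task 4 (finishes minute 150), so it starts at minute 150 and finishes at 150 + 70 = minute 220.
For task 3: task 4 (finishes minute 150, plus 5-minute gap → minute 155); task 1 (finishes minute 85). Taking the maximum gives a start of minute 155, and it finishes at 155 + 45 = minute 200.
Task 6 has to wait for task 5 (finishes minute 220); task 3 (finishes minute 200). The latest of these is minute 220, so task 6 runs minute 220 to 220 + 25 = minute 245.
All tasks are finished once the last one completes. Finish times: Task 1 at 85, Task 2 at 130, Task 3 at 200, Task 4 at 150, Task 5 at 220, Task 6 at 245. The latest is minute 245.

245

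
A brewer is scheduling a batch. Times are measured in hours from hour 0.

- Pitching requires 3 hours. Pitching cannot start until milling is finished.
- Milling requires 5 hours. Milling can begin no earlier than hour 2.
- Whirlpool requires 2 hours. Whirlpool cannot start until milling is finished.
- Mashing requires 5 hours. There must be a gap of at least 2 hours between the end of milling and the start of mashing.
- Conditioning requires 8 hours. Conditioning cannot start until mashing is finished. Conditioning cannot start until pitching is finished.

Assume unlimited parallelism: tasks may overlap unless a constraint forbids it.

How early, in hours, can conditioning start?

14

Milling cannot begin until its own release at hour 2. It runs from hour 2 to 2 + 5 = hour 7.
After milling (finishes hour 7), pitching can start at hour 7 and finishes at hour 10.
Mashing cannot begin until milling (finishes hour 7, plus 2-hour gap → hour 9). It runs from hour 9 to 9 + 5 = hour 14.
Conditioning waits on mashing (finishes hour 14); pitching (finishes hour 10). The latest of these is hour 14, which is the earliest conditioning can start.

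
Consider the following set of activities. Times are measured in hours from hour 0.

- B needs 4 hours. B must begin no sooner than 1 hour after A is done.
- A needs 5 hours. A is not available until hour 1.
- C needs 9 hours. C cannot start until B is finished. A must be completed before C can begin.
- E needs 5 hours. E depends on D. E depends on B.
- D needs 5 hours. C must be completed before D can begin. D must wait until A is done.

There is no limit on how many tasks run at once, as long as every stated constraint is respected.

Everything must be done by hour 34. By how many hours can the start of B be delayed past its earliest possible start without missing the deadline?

A cannot begin until its own release at hour 1. It runs from hour 1 to 1 + 5 = hour 6.
B cannot begin until A (finishes hour 6, plus 1-hour gap → hour 7). It runs from hour 7 to 7 + 4 = hour 11.

Working backward from the deadline:
Nothing follows E; the deadline of hour 34 is its only limit. It must start by 34 − 5 = hour 29.
Since E (must start by hour 29) depends on it, D must finish by hour 29. Backing off its 5-hour duration gives a latest start of hour 24.
C has to be done before D (must start by hour 24). That means finishing by hour 24, i.e. starting by 24 − 9 = hour 15.
B must finish in time for C (must start by hour 15); E (must start by hour 29). The tightest is hour 15, so B must start by 15 − 4 = hour 11.
So B can start as early as hour 7 and as late as hour 11, giving 11 − 7 = 4 hours of slack.

4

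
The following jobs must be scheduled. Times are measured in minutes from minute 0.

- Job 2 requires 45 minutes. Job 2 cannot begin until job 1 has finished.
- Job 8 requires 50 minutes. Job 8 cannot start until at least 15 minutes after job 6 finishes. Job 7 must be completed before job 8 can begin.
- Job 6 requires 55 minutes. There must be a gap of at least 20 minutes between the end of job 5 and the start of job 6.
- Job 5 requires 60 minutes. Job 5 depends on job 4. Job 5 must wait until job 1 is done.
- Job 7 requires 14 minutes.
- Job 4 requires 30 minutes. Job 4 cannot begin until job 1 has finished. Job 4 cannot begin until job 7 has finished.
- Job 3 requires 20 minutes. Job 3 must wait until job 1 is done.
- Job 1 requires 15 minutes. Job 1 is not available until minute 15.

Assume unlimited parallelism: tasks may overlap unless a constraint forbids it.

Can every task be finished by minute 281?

Yes

Job 7 can start immediately at minute 0; it finishes at minute 14.
Job 1 waits on its own release at minute 15, so it starts at minute 15 and finishes at 15 + 15 = minute 30.
Job 4 needs all of job 1 (finishes minute 30); job 7 (finishes minute 14). That puts its earliest start at minute 30; it finishes at 30 + 30 = minute 60.
Job 5 cannot start until job 4 (finishes minute 60); job 1 (finishes minute 30). The controlling bound is minute 60, so job 5 finishes at 60 + 60 = minute 120.
Job 6 waits on job 5 (finishes minute 120, plus 20-minute gap → minute 140), so it starts at minute 140 and finishes at 140 + 55 = minute 195.
Job 8 needs all of job 6 (finishes minute 195, plus 15-minute gap → minute 210); job 7 (finishes minute 14). That puts its earliest start at minute 210; it finishes at 210 + 50 = minute 260.
Job 3 cannot begin until job 1 (finishes minute 30). It runs from minute 30 to 30 + 20 = minute 50.
Job 2 cannot begin until job 1 (finishes minute 30). It runs from minute 30 to 30 + 45 = minute 75.
Every task is finished by minute 260, which is no later than the deadline of 281, so the schedule is feasible.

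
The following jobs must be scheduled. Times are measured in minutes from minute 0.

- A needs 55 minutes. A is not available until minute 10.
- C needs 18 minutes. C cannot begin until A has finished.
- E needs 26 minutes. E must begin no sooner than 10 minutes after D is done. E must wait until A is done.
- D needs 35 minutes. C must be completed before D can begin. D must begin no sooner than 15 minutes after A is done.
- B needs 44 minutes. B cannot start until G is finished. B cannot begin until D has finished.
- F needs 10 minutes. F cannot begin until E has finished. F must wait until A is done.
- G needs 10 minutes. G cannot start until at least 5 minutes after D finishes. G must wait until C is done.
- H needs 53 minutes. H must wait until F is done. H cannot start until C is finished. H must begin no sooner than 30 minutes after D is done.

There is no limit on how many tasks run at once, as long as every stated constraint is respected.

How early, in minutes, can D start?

83

After its own release at minute 10, A can start at minute 10 and finishes at minute 65.
C waits on A (finishes minute 65), so it starts at minute 65 and finishes at 65 + 18 = minute 83.
D waits on C (finishes minute 83); A (finishes minute 65, plus 15-minute gap → minute 80). The latest of these is minute 83, which is the earliest D can start.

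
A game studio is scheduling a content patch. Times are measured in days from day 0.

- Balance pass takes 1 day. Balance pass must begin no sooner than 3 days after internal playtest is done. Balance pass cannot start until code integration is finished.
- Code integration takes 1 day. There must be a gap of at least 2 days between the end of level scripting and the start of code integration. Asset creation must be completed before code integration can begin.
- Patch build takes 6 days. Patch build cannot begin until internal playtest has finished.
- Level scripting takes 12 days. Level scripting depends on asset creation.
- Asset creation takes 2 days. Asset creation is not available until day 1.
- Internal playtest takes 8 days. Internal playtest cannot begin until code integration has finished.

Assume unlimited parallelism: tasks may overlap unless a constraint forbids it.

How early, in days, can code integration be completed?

After its own release at day 1, asset creation can start at day 1 and finishes at day 3.
After asset creation (finishes day 3), level scripting can start at day 3 and finishes at day 15.
Code integration has to wait for level scripting (finishes day 15, plus 2-day gap → day 17); asset creation (finishes day 3). The latest of these is day 17, so code integration runs day 17 to 17 + 1 = day 18.

18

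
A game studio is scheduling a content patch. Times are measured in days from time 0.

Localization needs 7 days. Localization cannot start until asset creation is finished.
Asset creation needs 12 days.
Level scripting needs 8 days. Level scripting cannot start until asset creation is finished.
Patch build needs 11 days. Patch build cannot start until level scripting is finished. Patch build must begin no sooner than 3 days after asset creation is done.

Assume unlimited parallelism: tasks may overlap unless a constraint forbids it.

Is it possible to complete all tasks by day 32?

Yes

Asset creation can start immediately at day 0; it finishes at day 12.
Localization waits on asset creation (finishes day 12), so it starts at day 12 and finishes at 12 + 7 = day 19.
Level scripting cannot begin until asset creation (finishes day 12). It runs from day 12 to 12 + 8 = day 20.
For patch build: level scripting (finishes day 20); asset creation (finishes day 12, plus 3-day gap → day 15). Taking the maximum gives a start of day 20, and it finishes at 20 + 11 = day 31.
Every task is finished by day 31, which is no later than the deadline of 32, so the schedule is feasible.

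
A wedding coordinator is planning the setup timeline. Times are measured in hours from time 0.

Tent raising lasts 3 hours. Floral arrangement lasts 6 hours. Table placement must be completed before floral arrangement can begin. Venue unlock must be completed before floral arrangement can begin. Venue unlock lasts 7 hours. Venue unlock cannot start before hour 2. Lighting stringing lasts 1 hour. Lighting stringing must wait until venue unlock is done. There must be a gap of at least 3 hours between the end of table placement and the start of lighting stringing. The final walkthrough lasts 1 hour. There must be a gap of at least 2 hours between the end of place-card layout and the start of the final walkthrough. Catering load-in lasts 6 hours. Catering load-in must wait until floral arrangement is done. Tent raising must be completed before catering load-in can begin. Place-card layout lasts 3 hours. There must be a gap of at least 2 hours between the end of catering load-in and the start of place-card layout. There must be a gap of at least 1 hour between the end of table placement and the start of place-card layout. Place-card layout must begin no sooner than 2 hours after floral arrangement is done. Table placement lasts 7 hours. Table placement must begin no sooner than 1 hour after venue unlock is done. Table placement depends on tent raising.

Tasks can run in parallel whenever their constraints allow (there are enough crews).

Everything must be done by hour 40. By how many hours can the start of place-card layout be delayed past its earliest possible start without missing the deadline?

3

Nothing blocks tent raising, so it runs from hour 0 to hour 3.
Venue unlock cannot begin until its own release at hour 2. It runs from hour 2 to 2 + 7 = hour 9.
For table placement: venue unlock (finishes hour 9, plus 1-hour gap → hour 10); tent raising (finishes hour 3). Taking the maximum gives a start of hour 10, and it finishes at 10 + 7 = hour 17.
For floral arrangement: table placement (finishes hour 17); venue unlock (finishes hour 9). Taking the maximum gives a start of hour 17, and it finishes at 17 + 6 = hour 23.
Catering load-in needs all of floral arrangement (finishes hour 23); tent raising (finishes hour 3). That puts its earliest start at hour 23; it finishes at 23 + 6 = hour 29.
For place-card layout: catering load-in (finishes hour 29, plus 2-hour gap → hour 31); table placement (finishes hour 17, plus 1-hour gap → hour 18); floral arrangement (finishes hour 23, plus 2-hour gap → hour 25). Taking the maximum gives a start of hour 31, and it finishes at 31 + 3 = hour 34.

Working backward from the deadline:
To finish by hour 40, the final walkthrough (duration 1) must start no later than hour 39.
Place-card layout feeds into the final walkthrough (must start by hour 39, minus 2-hour gap → hour 37); so place-card layout must finish by hour 37 and therefore start by hour 34.
So place-card layout can start as early as hour 31 and as late as hour 34, giving 34 − 31 = 3 hours of slack.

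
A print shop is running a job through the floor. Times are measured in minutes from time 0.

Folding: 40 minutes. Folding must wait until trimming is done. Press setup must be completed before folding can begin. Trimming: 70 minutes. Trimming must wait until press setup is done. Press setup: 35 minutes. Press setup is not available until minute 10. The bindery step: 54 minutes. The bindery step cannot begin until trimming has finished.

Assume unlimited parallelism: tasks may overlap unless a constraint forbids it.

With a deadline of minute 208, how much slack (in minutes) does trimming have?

Press setup cannot begin until its own release at minute 10. It runs from minute 10 to 10 + 35 = minute 45.
Trimming waits on press setup (finishes minute 45), so it starts at minute 45 and finishes at 45 + 70 = minute 115.

Working backward from the deadline:
Folding must finish by minute 208; it takes 40 minutes, so it must start by 208 − 40 = minute 168.
Nothing follows the bindery step; the deadline of minute 208 is its only limit. It must start by 208 − 54 = minute 154.
Trimming feeds folding (must start by minute 168); the bindery step (must start by minute 154). Taking the minimum, trimming must finish by minute 154 and start by 154 − 70 = minute 84.
So trimming can start as early as minute 45 and as late as minute 84, giving 84 − 45 = 39 minutes of slack.

39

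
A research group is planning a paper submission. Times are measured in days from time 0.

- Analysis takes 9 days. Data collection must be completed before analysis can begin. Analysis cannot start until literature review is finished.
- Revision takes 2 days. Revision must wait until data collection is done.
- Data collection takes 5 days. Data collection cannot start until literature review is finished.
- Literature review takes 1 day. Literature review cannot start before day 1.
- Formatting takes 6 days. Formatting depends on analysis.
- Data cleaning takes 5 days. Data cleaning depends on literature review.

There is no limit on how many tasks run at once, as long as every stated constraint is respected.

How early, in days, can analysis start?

7

Literature review waits on its own release at day 1, so it starts at day 1 and finishes at 1 + 1 = day 2.
After literature review (finishes day 2), data collection can start at day 2 and finishes at day 7.
Analysis waits on data collection (finishes day 7); literature review (finishes day 2). The latest of these is day 7, which is the earliest analysis can start.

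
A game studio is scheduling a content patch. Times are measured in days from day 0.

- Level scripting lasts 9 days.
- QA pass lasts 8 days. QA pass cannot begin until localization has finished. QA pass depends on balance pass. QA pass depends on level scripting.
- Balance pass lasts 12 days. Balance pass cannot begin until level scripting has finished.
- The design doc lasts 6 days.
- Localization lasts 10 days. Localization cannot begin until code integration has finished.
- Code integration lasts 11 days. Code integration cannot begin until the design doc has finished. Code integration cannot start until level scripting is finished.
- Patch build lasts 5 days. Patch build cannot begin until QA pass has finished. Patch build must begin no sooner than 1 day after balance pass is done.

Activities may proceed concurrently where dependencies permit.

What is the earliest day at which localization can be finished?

Level scripting has no prerequisites, so it starts at day 0 and finishes at day 9.
The design doc can start immediately at day 0; it finishes at day 6.
Code integration cannot start until the design doc (finishes day 6); level scripting (finishes day 9). The controlling bound is day 9, so code integration finishes at 9 + 11 = day 20.
Localization cannot begin until code integration (finishes day 20). It runs from day 20 to 20 + 10 = day 30.

30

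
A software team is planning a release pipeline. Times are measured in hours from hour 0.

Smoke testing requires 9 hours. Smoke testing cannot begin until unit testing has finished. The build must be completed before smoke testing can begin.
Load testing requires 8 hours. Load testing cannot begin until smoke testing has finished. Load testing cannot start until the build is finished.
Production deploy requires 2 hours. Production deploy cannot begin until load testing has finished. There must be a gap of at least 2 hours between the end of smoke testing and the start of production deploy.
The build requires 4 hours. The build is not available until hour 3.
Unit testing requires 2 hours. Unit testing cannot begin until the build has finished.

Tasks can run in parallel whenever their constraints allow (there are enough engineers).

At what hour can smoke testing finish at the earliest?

18

The build waits on its own release at hour 3, so it starts at hour 3 and finishes at 3 + 4 = hour 7.
Unit testing cannot begin until the build (finishes hour 7). It runs from hour 7 to 7 + 2 = hour 9.
Smoke testing needs all of unit testing (finishes hour 9); the build (finishes hour 7). That puts its earliest start at hour 9; it finishes at 9 + 9 = hour 18.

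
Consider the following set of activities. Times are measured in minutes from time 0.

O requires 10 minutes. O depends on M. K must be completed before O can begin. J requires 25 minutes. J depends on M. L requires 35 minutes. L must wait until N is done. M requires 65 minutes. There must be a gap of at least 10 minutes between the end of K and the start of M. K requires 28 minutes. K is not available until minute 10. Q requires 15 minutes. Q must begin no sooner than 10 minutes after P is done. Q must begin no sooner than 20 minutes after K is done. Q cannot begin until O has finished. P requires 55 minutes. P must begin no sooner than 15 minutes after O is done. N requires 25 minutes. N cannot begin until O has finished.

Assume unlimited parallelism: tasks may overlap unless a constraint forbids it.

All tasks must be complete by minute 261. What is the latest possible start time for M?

91

To finish by minute 261, J (duration 25) must start no later than minute 236.
To finish by minute 261, L (duration 35) must start no later than minute 226.
N must finish before L (must start by minute 226). With a 25-minute duration, N must start by 226 − 25 = minute 201.
Q has no dependents, so it just needs to finish by minute 261. Starting by 261 − 15 = minute 246 achieves that.
Since Q (must start by minute 246, minus 10-minute gap → minute 236) depends on it, P must finish by minute 236. Backing off its 55-minute duration gives a latest start of minute 181.
O feeds N (must start by minute 201); P (must start by minute 181, minus 15-minute gap → minute 166); Q (must start by minute 246). Taking the minimum, O must finish by minute 166 and start by 166 − 10 = minute 156.
M feeds J (must start by minute 236); O (must start by minute 156). Taking the minimum, M must finish by minute 156 and start by 156 − 65 = minute 91.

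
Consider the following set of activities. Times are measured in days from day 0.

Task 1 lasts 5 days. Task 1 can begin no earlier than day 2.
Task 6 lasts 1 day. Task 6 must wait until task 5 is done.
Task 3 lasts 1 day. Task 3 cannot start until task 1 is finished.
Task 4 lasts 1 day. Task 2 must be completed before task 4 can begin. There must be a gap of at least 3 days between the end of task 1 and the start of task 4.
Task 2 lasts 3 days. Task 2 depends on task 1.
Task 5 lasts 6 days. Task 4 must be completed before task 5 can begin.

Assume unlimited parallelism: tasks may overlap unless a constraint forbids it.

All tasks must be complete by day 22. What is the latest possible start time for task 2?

11

Task 6 must finish by day 22; it takes 1 day, so it must start by 22 − 1 = day 21.
Since task 6 (must start by day 21) depends on it, task 5 must finish by day 21. Backing off its 6-day duration gives a latest start of day 15.
Task 4 feeds into task 5 (must start by day 15); so task 4 must finish by day 15 and therefore start by day 14.
Task 2 must finish before task 4 (must start by day 14). With a 3-day duration, task 2 must start by 14 − 3 = day 11.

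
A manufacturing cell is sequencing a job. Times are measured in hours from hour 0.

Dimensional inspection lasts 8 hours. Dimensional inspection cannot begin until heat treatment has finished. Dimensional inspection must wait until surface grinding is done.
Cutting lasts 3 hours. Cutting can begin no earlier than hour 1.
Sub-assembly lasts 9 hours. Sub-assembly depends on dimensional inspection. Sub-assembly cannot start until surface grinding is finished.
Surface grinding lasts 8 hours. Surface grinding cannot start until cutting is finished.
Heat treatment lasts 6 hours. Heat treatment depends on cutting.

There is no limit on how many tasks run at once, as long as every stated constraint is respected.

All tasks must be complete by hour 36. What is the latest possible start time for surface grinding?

Sub-assembly has no dependents, so it just needs to finish by hour 36. Starting by 36 − 9 = hour 27 achieves that.
Dimensional inspection feeds into sub-assembly (must start by hour 27); so dimensional inspection must finish by hour 27 and therefore start by hour 19.
Surface grinding must finish in time for dimensional inspection (must start by hour 19); sub-assembly (must start by hour 27). The tightest is hour 19, so surface grinding must start by 19 − 8 = hour 11.

11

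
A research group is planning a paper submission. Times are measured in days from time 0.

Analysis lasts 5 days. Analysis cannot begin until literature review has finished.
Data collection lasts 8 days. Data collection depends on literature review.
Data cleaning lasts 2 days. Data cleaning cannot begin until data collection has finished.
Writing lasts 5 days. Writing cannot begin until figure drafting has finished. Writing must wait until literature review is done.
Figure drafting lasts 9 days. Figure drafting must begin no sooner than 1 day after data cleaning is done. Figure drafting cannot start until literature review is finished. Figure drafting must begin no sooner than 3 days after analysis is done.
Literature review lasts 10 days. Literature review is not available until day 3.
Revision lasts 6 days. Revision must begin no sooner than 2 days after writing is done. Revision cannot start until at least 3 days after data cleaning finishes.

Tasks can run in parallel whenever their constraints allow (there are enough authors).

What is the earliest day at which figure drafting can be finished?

After its own release at day 3, literature review can start at day 3 and finishes at day 13.
After literature review (finishes day 13), analysis can start at day 13 and finishes at day 18.
Data collection cannot begin until literature review (finishes day 13). It runs from day 13 to 13 + 8 = day 21.
Data cleaning cannot begin until data collection (finishes day 21). It runs from day 21 to 21 + 2 = day 23.
For figure drafting: data cleaning (finishes day 23, plus 1-day gap → day 24); literature review (finishes day 13); analysis (finishes day 18, plus 3-day gap → day 21). Taking the maximum gives a start of day 24, and it finishes at 24 + 9 = day 33.

33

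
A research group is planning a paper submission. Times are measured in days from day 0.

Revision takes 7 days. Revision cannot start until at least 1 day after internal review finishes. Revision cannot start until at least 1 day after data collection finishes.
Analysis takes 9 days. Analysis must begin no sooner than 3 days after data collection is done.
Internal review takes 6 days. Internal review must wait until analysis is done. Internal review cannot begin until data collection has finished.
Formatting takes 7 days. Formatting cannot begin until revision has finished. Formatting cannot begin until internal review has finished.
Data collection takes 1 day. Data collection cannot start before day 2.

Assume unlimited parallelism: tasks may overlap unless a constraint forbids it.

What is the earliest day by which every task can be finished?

Data collection cannot begin until its own release at day 2. It runs from day 2 to 2 + 1 = day 3.
Analysis cannot begin until data collection (finishes day 3, plus 3-day gap → day 6). It runs from day 6 to 6 + 9 = day 15.
Internal review needs all of analysis (finishes day 15); data collection (finishes day 3). That puts its earliest start at day 15; it finishes at 15 + 6 = day 21.
Revision cannot start until internal review (finishes day 21, plus 1-day gap → day 22); data collection (finishes day 3, plus 1-day gap → day 4). The controlling bound is day 22, so revision finishes at 22 + 7 = day 29.
Formatting cannot start until revision (finishes day 29); internal review (finishes day 21). The controlling bound is day 29, so formatting finishes at 29 + 7 = day 36.
All tasks are finished once the last one completes. Finish times: Data collection at 3, Analysis at 15, Internal review at 21, Revision at 29, Formatting at 36. The latest is day 36.

36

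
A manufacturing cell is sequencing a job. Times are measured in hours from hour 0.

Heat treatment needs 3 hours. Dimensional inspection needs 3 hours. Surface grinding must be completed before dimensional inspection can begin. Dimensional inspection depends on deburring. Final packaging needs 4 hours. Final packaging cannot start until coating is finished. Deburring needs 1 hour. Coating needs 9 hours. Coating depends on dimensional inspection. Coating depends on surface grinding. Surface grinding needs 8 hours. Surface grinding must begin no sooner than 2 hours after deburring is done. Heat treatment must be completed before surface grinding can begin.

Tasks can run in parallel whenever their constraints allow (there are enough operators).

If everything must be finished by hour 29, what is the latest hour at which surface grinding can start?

5

Nothing follows final packaging; the deadline of hour 29 is its only limit. It must start by 29 − 4 = hour 25.
Coating has to be done before final packaging (must start by hour 25). That means finishing by hour 25, i.e. starting by 25 − 9 = hour 16.
Dimensional inspection feeds into coating (must start by hour 16); so dimensional inspection must finish by hour 16 and therefore start by hour 13.
Surface grinding feeds dimensional inspection (must start by hour 13); coating (must start by hour 16). Taking the minimum, surface grinding must finish by hour 13 and start by 13 − 8 = hour 5.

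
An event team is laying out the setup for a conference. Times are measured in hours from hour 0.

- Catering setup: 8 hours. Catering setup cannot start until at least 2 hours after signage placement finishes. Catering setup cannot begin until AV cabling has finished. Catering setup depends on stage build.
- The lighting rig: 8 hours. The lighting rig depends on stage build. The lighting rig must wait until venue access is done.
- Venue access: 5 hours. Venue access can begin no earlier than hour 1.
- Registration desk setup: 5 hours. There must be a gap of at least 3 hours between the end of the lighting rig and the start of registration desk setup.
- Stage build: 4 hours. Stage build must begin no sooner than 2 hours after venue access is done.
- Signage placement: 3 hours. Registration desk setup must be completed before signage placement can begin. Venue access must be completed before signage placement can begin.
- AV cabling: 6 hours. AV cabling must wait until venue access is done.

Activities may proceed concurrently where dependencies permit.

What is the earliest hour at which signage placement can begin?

28

Venue access cannot begin until its own release at hour 1. It runs from hour 1 to 1 + 5 = hour 6.
After venue access (finishes hour 6, plus 2-hour gap → hour 8), stage build can start at hour 8 and finishes at hour 12.
For the lighting rig: stage build (finishes hour 12); venue access (finishes hour 6). Taking the maximum gives a start of hour 12, and it finishes at 12 + 8 = hour 20.
Registration desk setup waits on the lighting rig (finishes hour 20, plus 3-hour gap → hour 23), so it starts at hour 23 and finishes at 23 + 5 = hour 28.
Signage placement waits on registration desk setup (finishes hour 28); venue access (finishes hour 6). The latest of these is hour 28, which is the earliest signage placement can start.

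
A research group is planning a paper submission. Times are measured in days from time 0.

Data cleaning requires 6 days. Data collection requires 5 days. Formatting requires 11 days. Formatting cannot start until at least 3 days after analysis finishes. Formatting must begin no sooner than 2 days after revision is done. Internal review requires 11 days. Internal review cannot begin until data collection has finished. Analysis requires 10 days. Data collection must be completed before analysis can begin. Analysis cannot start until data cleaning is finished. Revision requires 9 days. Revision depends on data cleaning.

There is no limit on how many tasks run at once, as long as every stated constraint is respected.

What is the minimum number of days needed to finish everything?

30

Data cleaning can start immediately at day 0; it finishes at day 6.
Revision waits on data cleaning (finishes day 6), so it starts at day 6 and finishes at 6 + 9 = day 15.
Data collection has no prerequisites, so it starts at day 0 and finishes at day 5.
Internal review cannot begin until data collection (finishes day 5). It runs from day 5 to 5 + 11 = day 16.
Analysis cannot start until data collection (finishes day 5); data cleaning (finishes day 6). The controlling bound is day 6, so analysis finishes at 6 + 10 = day 16.
Formatting cannot start until analysis (finishes day 16, plus 3-day gap → day 19); revision (finishes day 15, plus 2-day gap → day 17). The controlling bound is day 19, so formatting finishes at 19 + 11 = day 30.
All tasks are finished once the last one completes. Finish times: Data collection at 5, Data cleaning at 6, Analysis at 16, Internal review at 16, Revision at 15, Formatting at 30. The latest is day 30.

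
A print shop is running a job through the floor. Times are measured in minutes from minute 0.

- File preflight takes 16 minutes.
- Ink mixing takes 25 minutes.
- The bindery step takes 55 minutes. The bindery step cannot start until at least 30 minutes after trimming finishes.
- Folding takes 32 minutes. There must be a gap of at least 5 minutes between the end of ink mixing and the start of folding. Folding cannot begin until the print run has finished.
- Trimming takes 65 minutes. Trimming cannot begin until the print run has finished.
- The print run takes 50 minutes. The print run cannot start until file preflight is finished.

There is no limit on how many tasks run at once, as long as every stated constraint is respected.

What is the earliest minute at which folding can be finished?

98

Ink mixing can start immediately at minute 0; it finishes at minute 25.
File preflight can start immediately at minute 0; it finishes at minute 16.
The print run waits on file preflight (finishes minute 16), so it starts at minute 16 and finishes at 16 + 50 = minute 66.
Folding cannot start until ink mixing (finishes minute 25, plus 5-minute gap → minute 30); the print run (finishes minute 66). The controlling bound is minute 66, so folding finishes at 66 + 32 = minute 98.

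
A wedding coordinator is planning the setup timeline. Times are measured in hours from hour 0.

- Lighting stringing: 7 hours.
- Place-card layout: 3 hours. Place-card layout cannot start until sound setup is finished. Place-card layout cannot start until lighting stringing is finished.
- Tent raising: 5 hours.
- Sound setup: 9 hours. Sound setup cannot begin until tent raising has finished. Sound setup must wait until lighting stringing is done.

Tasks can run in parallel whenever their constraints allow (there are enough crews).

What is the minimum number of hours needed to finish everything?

Nothing blocks lighting stringing, so it runs from hour 0 to hour 7.
Tent raising has no prerequisites, so it starts at hour 0 and finishes at hour 5.
For sound setup: tent raising (finishes hour 5); lighting stringing (finishes hour 7). Taking the maximum gives a start of hour 7, and it finishes at 7 + 9 = hour 16.
Place-card layout cannot start until sound setup (finishes hour 16); lighting stringing (finishes hour 7). The controlling bound is hour 16, so place-card layout finishes at 16 + 3 = hour 19.
All tasks are finished once the last one completes. Finish times: Tent raising at 5, Lighting stringing at 7, Sound setup at 16, Place-card layout at 19. The latest is hour 19.

19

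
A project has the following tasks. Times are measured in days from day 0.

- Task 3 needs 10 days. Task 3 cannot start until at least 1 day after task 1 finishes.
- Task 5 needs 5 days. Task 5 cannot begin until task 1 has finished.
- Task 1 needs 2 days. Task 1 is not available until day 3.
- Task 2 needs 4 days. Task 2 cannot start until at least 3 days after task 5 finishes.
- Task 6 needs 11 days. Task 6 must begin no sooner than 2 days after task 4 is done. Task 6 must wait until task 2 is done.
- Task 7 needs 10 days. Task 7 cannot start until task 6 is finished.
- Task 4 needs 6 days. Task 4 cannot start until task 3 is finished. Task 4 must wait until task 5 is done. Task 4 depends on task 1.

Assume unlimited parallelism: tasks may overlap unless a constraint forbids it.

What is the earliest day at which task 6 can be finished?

35

After its own release at day 3, task 1 can start at day 3 and finishes at day 5.
Task 5 cannot begin until task 1 (finishes day 5). It runs from day 5 to 5 + 5 = day 10.
Task 2 cannot begin until task 5 (finishes day 10, plus 3-day gap → day 13). It runs from day 13 to 13 + 4 = day 17.
Task 3 cannot begin until task 1 (finishes day 5, plus 1-day gap → day 6). It runs from day 6 to 6 + 10 = day 16.
For task 4: task 3 (finishes day 16); task 5 (finishes day 10); task 1 (finishes day 5). Taking the maximum gives a start of day 16, and it finishes at 16 + 6 = day 22.
Task 6 needs all of task 4 (finishes day 22, plus 2-day gap → day 24); task 2 (finishes day 17). That puts its earliest start at day 24; it finishes at 24 + 11 = day 35.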